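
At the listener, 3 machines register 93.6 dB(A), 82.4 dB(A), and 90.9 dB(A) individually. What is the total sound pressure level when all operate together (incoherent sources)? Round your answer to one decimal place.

For uncorrelated sources the intensities add, so convert each level to linear form, sum, and take 10·log₁₀ of the total.
Σ 10^(L/10) = 10^(93.6/10) + 10^(82.4/10) + 10^(90.9/10) = 3.695e+09.
L_total = 10·log₁₀(3.695e+09) = 95.68 dB(A).

95.7 dB(A)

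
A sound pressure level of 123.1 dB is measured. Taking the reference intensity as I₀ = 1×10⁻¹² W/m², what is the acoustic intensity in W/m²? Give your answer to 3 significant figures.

I = I₀·10^(L/10) = 10⁻¹² × 10^(123.1/10) = 10^(0.310).

2.04 W/m²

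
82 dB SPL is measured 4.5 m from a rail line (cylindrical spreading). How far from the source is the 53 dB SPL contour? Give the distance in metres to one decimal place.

3574.5 m

The 29.0 dB drop corresponds to a distance ratio of 10^(29.0/10) for a line source.
r₂ = 4.5·10^((82−53)/10) = 4.5·10^(29.0/10) = 3574.48 m.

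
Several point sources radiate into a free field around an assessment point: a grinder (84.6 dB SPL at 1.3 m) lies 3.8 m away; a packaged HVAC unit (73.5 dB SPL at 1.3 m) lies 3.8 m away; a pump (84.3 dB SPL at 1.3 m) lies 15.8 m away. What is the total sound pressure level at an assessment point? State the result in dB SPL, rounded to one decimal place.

75.8 dB SPL

Apply inverse-square spreading to bring every level to the receiver, then sum 10^(L/10).
grinder: 84.6 − 20·log₁₀(3.8/1.3) = 84.6 − 9.32 = 75.28 dB SPL.
packaged HVAC unit: 73.5 − 20·log₁₀(3.8/1.3) = 73.5 − 9.32 = 64.18 dB SPL.
pump: 84.3 − 20·log₁₀(15.8/1.3) = 84.3 − 21.69 = 62.61 dB SPL.
Σ 10^(L/10) = 3.820e+07 → L_total = 10·log₁₀(3.820e+07) = 75.82 dB SPL.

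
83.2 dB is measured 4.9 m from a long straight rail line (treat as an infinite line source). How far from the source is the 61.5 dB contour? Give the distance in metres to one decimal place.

724.8 m

For a line source L₁ − L₂ = 10·log₁₀(r₂/r₁), so r₂ = r₁·10^((L₁−L₂)/10).
r₂ = 4.9·10^((83.2−61.5)/10) = 4.9·10^(21.7/10) = 724.76 m.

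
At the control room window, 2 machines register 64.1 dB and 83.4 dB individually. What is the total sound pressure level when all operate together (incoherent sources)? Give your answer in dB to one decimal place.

83.5 dB

Incoherent sources combine by intensity addition: L_total = 10·log₁₀(Σ 10^(L_i/10)).
Σ 10^(L/10) = 10^(64.1/10) + 10^(83.4/10) = 2.213e+08.
L_total = 10·log₁₀(2.213e+08) = 83.45 dB.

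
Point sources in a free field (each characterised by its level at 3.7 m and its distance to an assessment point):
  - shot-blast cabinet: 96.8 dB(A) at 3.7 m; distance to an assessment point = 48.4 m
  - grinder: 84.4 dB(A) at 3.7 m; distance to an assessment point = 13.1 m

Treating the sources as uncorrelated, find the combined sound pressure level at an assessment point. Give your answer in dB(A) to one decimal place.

Propagate each source to the receiver with L = L_ref − 20·log₁₀(r/r_ref), then add intensities.
shot-blast cabinet: 96.8 − 20·log₁₀(48.4/3.7) = 96.8 − 22.33 = 74.47 dB(A).
grinder: 84.4 − 20·log₁₀(13.1/3.7) = 84.4 − 10.98 = 73.42 dB(A).
Σ 10^(L/10) = 4.994e+07 → L_total = 10·log₁₀(4.994e+07) = 76.98 dB(A).

77.0 dB(A)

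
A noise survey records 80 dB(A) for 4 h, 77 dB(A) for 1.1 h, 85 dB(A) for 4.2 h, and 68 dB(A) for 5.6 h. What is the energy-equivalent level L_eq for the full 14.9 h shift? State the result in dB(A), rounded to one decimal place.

80.9 dB(A)

L_eq = 10·log₁₀[(1/T)·Σ tᵢ·10^(Lᵢ/10)] with T = 14.9 h.
Σ tᵢ·10^(Lᵢ/10) = 4·10^(80/10) + 1.1·10^(77/10) + 4.2·10^(85/10) + 5.6·10^(68/10) = 1.819e+09.
L_eq = 10·log₁₀(1.819e+09/14.9) = 80.87 dB(A).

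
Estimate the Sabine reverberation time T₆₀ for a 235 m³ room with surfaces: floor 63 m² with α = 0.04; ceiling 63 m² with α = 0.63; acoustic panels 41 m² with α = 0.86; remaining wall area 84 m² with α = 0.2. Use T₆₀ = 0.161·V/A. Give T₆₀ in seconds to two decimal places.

0.40 s

Summing Sᵢαᵢ: 63·0.04 + 63·0.63 + 41·0.86 + 84·0.2 = 94.27 m².
T₆₀ = 0.161·V/A = 0.161·235/94.27 = 0.401 s.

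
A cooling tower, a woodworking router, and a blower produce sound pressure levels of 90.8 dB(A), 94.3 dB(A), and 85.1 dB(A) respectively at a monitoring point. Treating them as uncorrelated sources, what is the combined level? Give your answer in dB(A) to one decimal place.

96.3 dB(A)

Incoherent sources combine by intensity addition: L_total = 10·log₁₀(Σ 10^(L_i/10)).
Σ 10^(L/10) = 10^(90.8/10) + 10^(94.3/10) + 10^(85.1/10) = 4.217e+09.
L_total = 10·log₁₀(4.217e+09) = 96.25 dB(A).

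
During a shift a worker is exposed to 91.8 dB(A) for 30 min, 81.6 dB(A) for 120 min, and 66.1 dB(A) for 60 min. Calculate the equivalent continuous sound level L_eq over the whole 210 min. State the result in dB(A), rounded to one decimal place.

L_eq = 10·log₁₀[(1/T)·Σ tᵢ·10^(Lᵢ/10)] with T = 210 min.
Σ tᵢ·10^(Lᵢ/10) = 30·10^(91.8/10) + 120·10^(81.6/10) + 60·10^(66.1/10) = 6.300e+10.
L_eq = 10·log₁₀(6.300e+10/210) = 84.77 dB(A).

84.8 dB(A)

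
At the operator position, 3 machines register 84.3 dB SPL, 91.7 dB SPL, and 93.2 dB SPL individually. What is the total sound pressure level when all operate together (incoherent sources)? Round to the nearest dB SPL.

For uncorrelated sources the intensities add, so convert each level to linear form, sum, and take 10·log₁₀ of the total.
Σ 10^(L/10) = 10^(84.3/10) + 10^(91.7/10) + 10^(93.2/10) = 3.838e+09.
L_total = 10·log₁₀(3.838e+09) = 95.84 dB SPL.

96 dB SPL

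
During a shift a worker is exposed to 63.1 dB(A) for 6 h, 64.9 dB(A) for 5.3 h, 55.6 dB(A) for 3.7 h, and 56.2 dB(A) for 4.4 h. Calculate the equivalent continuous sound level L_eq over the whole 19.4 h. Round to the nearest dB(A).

62 dB(A)

Weight each interval's intensity by its duration and average over T = 19.4 h:
Σ tᵢ·10^(Lᵢ/10) = 6·10^(63.1/10) + 5.3·10^(64.9/10) + 3.7·10^(55.6/10) + 4.4·10^(56.2/10) = 3.181e+07.
L_eq = 10·log₁₀(3.181e+07/19.4) = 62.15 dB(A).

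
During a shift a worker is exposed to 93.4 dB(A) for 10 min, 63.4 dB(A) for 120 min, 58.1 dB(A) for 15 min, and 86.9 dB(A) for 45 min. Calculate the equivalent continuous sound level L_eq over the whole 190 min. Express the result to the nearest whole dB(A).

The energy average is taken in the linear domain: L_eq = 10·log₁₀[(Σ tᵢ·10^(Lᵢ/10))/T], T = 190 min.
Σ tᵢ·10^(Lᵢ/10) = 10·10^(93.4/10) + 120·10^(63.4/10) + 15·10^(58.1/10) + 45·10^(86.9/10) = 4.419e+10.
L_eq = 10·log₁₀(4.419e+10/190) = 83.67 dB(A).

84 dB(A)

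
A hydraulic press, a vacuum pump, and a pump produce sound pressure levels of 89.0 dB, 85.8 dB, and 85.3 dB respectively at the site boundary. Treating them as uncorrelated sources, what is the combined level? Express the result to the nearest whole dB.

92 dB

For uncorrelated sources the intensities add, so convert each level to linear form, sum, and take 10·log₁₀ of the total.
Σ 10^(L/10) = 10^(89.0/10) + 10^(85.8/10) + 10^(85.3/10) = 1.513e+09.
L_total = 10·log₁₀(1.513e+09) = 91.80 dB.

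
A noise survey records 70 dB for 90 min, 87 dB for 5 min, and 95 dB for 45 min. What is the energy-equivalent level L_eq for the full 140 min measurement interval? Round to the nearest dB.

90 dB

Weight each interval's intensity by its duration and average over T = 140 min:
Σ tᵢ·10^(Lᵢ/10) = 90·10^(70/10) + 5·10^(87/10) + 45·10^(95/10) = 1.457e+11.
L_eq = 10·log₁₀(1.457e+11/140) = 90.17 dB.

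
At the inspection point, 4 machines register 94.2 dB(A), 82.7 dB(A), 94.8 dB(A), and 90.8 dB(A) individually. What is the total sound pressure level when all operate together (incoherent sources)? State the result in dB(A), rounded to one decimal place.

98.5 dB(A)

Incoherent sources combine by intensity addition: L_total = 10·log₁₀(Σ 10^(L_i/10)).
Σ 10^(L/10) = 10^(94.2/10) + 10^(82.7/10) + 10^(94.8/10) + 10^(90.8/10) = 7.039e+09.
L_total = 10·log₁₀(7.039e+09) = 98.47 dB(A).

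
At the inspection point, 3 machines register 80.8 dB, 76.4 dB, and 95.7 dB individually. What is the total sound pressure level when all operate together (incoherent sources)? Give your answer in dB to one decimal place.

95.9 dB

For uncorrelated sources the intensities add, so convert each level to linear form, sum, and take 10·log₁₀ of the total.
Σ 10^(L/10) = 10^(80.8/10) + 10^(76.4/10) + 10^(95.7/10) = 3.879e+09.
L_total = 10·log₁₀(3.879e+09) = 95.89 dB.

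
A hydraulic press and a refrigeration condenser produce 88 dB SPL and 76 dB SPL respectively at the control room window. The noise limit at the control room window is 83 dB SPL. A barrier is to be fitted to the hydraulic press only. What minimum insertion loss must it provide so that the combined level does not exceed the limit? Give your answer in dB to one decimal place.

6.0 dB

The untreated sources together contribute 10^(76/10) = 3.981e+07, i.e. 76.00 dB SPL.
The limit corresponds to 10^(83/10) = 1.995e+08; subtracting the fixed part leaves 1.597e+08 for the hydraulic press, i.e. 82.03 dB SPL.
Required insertion loss = 88 − 82.03 = 5.97 dB.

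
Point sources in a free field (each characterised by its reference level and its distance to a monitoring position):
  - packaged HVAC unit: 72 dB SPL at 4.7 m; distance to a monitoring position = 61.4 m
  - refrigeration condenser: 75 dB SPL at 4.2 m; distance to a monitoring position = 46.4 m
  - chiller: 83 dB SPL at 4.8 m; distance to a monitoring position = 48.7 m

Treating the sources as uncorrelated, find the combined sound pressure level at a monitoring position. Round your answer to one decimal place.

First find each source's level at the receiver (point-source: −20·log₁₀(r/r_ref)), then combine on an intensity basis.
packaged HVAC unit: 72 − 20·log₁₀(61.4/4.7) = 72 − 22.32 = 49.68 dB SPL.
refrigeration condenser: 75 − 20·log₁₀(46.4/4.2) = 75 − 20.87 = 54.13 dB SPL.
chiller: 83 − 20·log₁₀(48.7/4.8) = 83 − 20.13 = 62.87 dB SPL.
Σ 10^(L/10) = 2.290e+06 → L_total = 10·log₁₀(2.290e+06) = 63.60 dB SPL.

63.6 dB SPL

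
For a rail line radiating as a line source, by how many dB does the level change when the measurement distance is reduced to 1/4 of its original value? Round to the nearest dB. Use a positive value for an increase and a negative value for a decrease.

+6 dB

With cylindrical spreading the level changes by −10·log₁₀(r₂/r₁).
ΔL = −10·log₁₀(0.25) = +6.02 dB.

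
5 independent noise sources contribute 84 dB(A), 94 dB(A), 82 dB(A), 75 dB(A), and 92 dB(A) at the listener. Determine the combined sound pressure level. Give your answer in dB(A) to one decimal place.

Incoherent sources combine by intensity addition: L_total = 10·log₁₀(Σ 10^(L_i/10)).
Σ 10^(L/10) = 10^(84/10) + 10^(94/10) + 10^(82/10) + 10^(75/10) + 10^(92/10) = 4.538e+09.
L_total = 10·log₁₀(4.538e+09) = 96.57 dB(A).

96.6 dB(A)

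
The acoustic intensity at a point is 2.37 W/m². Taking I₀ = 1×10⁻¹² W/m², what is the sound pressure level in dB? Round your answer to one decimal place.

123.7 dB

L = 10·log₁₀(I/I₀) = 10·log₁₀(2.37/10⁻¹²) = 10·log₁₀(2.37×10^12).
L = 10·(0.3747 + 12) = 123.75 dB.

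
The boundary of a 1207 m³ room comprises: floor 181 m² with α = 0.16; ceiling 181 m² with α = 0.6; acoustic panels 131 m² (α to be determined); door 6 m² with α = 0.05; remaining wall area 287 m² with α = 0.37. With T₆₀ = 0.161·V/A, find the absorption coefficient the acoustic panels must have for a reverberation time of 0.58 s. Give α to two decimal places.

0.69

A = 0.161·V/T₆₀ = 0.161·1207/0.58 = 335.05 m² sabins.
Absorption from the other surfaces = 181·0.16 + 181·0.6 + 6·0.05 + 287·0.37 = 244.05 m², so the acoustic panels must supply 91.00 m² over 131 m².
α = 91.00/131 = 0.695.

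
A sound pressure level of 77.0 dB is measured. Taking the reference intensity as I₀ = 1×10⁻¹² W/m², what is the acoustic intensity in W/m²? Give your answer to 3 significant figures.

L = 10·log₁₀(I/I₀) ⇒ I = I₀·10^(L/10) = 10⁻¹² × 10^7.70.

5.01e-05 W/m²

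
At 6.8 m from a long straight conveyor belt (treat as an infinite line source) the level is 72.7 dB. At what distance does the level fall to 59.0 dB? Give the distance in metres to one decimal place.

For a line source L₁ − L₂ = 10·log₁₀(r₂/r₁), so r₂ = r₁·10^((L₁−L₂)/10).
r₂ = 6.8·10^((72.7−59.0)/10) = 6.8·10^(13.7/10) = 159.41 m.

159.4 m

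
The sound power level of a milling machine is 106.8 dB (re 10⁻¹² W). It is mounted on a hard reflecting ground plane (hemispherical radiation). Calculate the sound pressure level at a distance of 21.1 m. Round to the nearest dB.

L_p = L_w − 10·log₁₀(2π·r²) with r = 21.1 m.
2π·r² = 2797 m², 10·log₁₀ of that is 34.467 dB.
L_p = 106.8 − 34.467 = 72.33 dB.

72 dB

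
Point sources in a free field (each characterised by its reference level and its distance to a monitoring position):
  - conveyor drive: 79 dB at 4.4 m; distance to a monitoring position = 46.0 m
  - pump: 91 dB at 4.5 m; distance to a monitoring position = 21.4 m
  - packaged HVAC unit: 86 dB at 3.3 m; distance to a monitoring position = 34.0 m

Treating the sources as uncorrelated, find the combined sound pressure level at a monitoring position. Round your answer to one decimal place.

77.8 dB

Propagate each source to the receiver with L = L_ref − 20·log₁₀(r/r_ref), then add intensities.
conveyor drive: 79 − 20·log₁₀(46.0/4.4) = 79 − 20.39 = 58.61 dB.
pump: 91 − 20·log₁₀(21.4/4.5) = 91 − 13.54 = 77.46 dB.
packaged HVAC unit: 86 − 20·log₁₀(34.0/3.3) = 86 − 20.26 = 65.74 dB.
Σ 10^(L/10) = 6.014e+07 → L_total = 10·log₁₀(6.014e+07) = 77.79 dB.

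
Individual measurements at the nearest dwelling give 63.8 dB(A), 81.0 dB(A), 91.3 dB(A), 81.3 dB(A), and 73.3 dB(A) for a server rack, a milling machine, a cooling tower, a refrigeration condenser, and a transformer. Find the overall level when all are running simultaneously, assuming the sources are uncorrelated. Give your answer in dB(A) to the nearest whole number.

Incoherent sources combine by intensity addition: L_total = 10·log₁₀(Σ 10^(L_i/10)).
Σ 10^(L/10) = 10^(63.8/10) + 10^(81.0/10) + 10^(91.3/10) + 10^(81.3/10) + 10^(73.3/10) = 1.634e+09.
L_total = 10·log₁₀(1.634e+09) = 92.13 dB(A).

92 dB(A)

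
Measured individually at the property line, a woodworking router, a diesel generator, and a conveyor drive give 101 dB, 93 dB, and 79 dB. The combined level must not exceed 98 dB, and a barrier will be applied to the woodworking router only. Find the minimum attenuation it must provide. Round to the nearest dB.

5 dB

Everything except the woodworking router sums to 10^(93/10) + 10^(79/10) = 2.075e+09 in linear terms, 93.17 dB.
The limit corresponds to 10^(98/10) = 6.310e+09; subtracting the fixed part leaves 4.235e+09 for the woodworking router, i.e. 96.27 dB.
So the woodworking router must be reduced from 101 to 96.27 dB: IL = 4.73 dB.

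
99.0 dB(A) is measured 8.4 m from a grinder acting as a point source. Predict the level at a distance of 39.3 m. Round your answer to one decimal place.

85.6 dB(A)

Spherical spreading from a point source gives a 20·log₁₀(r₂/r₁) drop.
L₂ = 99.0 − 20·log₁₀(39.3/8.4) = 99.0 − 13.402 = 85.60 dB(A).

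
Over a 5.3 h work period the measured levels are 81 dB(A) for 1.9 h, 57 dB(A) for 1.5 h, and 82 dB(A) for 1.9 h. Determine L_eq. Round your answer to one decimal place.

The energy average is taken in the linear domain: L_eq = 10·log₁₀[(Σ tᵢ·10^(Lᵢ/10))/T], T = 5.3 h.
Σ tᵢ·10^(Lᵢ/10) = 1.9·10^(81/10) + 1.5·10^(57/10) + 1.9·10^(82/10) = 5.411e+08.
L_eq = 10·log₁₀(5.411e+08/5.3) = 80.09 dB(A).

80.1 dB(A)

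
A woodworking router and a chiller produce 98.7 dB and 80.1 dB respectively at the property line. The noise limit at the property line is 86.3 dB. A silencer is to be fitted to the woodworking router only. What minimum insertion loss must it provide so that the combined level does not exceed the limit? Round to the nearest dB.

14 dB

The untreated sources together contribute 10^(80.1/10) = 1.023e+08, i.e. 80.10 dB.
The limit corresponds to 10^(86.3/10) = 4.266e+08; subtracting the fixed part leaves 3.243e+08 for the woodworking router, i.e. 85.11 dB.
Required insertion loss = 98.7 − 85.11 = 13.59 dB.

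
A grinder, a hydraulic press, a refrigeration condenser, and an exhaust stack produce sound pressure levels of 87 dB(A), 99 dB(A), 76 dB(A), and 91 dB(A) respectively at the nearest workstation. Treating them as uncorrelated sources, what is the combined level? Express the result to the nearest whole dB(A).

100 dB(A)

Incoherent sources combine by intensity addition: L_total = 10·log₁₀(Σ 10^(L_i/10)).
Σ 10^(L/10) = 10^(87/10) + 10^(99/10) + 10^(76/10) + 10^(91/10) = 9.743e+09.
L_total = 10·log₁₀(9.743e+09) = 99.89 dB(A).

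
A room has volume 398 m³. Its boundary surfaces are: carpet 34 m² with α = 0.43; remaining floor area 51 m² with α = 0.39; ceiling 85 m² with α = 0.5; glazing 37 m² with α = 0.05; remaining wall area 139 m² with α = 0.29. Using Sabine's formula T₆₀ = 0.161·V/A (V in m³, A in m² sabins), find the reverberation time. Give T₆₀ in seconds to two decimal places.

0.54 s

A = Σ Sᵢαᵢ = 34·0.43 + 51·0.39 + 85·0.5 + 37·0.05 + 139·0.29 = 119.17 m².
T₆₀ = 0.161 × 398 / 119.17 = 0.538 s.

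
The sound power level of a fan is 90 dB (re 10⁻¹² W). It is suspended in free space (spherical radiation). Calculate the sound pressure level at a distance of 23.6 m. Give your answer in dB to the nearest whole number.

52 dB

Free-field spherical radiation: L_p = L_w − 10·log₁₀(4π·r²), r = 23.6 m.
4π·r² = 6999 m², 10·log₁₀ of that is 38.450 dB.
L_p = 90 − 38.450 = 51.55 dB.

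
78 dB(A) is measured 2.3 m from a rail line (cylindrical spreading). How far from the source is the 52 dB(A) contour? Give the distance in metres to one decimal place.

For a line source L₁ − L₂ = 10·log₁₀(r₂/r₁), so r₂ = r₁·10^((L₁−L₂)/10).
r₂ = 2.3·10^((78−52)/10) = 2.3·10^(26.0/10) = 915.65 m.

915.6 m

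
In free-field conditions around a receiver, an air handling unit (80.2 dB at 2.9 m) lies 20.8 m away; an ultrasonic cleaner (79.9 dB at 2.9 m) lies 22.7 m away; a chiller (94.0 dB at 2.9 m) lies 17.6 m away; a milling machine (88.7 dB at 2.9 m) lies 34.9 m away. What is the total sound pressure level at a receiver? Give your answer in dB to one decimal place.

Apply inverse-square spreading to bring every level to the receiver, then sum 10^(L/10).
air handling unit: 80.2 − 20·log₁₀(20.8/2.9) = 80.2 − 17.11 = 63.09 dB.
ultrasonic cleaner: 79.9 − 20·log₁₀(22.7/2.9) = 79.9 − 17.87 = 62.03 dB.
chiller: 94.0 − 20·log₁₀(17.6/2.9) = 94.0 − 15.66 = 78.34 dB.
milling machine: 88.7 − 20·log₁₀(34.9/2.9) = 88.7 − 21.61 = 67.09 dB.
Σ 10^(L/10) = 7.695e+07 → L_total = 10·log₁₀(7.695e+07) = 78.86 dB.

78.9 dB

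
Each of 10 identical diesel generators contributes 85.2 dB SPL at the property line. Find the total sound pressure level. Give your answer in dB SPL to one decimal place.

95.2 dB SPL

N identical incoherent sources raise the level by 10·log₁₀ N.
L_total = 85.2 + 10·log₁₀(10) = 85.2 + 10.000 = 95.20 dB SPL.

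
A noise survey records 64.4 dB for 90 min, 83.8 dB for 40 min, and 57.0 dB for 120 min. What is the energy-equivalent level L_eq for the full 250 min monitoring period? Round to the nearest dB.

Weight each interval's intensity by its duration and average over T = 250 min:
Σ tᵢ·10^(Lᵢ/10) = 90·10^(64.4/10) + 40·10^(83.8/10) + 120·10^(57.0/10) = 9.903e+09.
L_eq = 10·log₁₀(9.903e+09/250) = 75.98 dB.

76 dB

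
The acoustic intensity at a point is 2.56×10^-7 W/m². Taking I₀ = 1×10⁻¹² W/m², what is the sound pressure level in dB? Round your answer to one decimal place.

Dividing by I₀ shifts the exponent by 12: I/I₀ = 2.56×10^5.
L = 10·(0.4082 + 5) = 54.08 dB.

54.1 dB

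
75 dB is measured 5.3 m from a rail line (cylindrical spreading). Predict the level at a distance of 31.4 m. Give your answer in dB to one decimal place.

67.3 dB

Cylindrical spreading from a line source gives a 10·log₁₀(r₂/r₁) drop.
L₂ = 75 − 10·log₁₀(31.4/5.3) = 75 − 7.727 = 67.27 dB.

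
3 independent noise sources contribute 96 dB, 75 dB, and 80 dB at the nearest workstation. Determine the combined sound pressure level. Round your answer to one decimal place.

96.1 dB

Incoherent sources combine by intensity addition: L_total = 10·log₁₀(Σ 10^(L_i/10)).
Σ 10^(L/10) = 10^(96/10) + 10^(75/10) + 10^(80/10) = 4.113e+09.
L_total = 10·log₁₀(4.113e+09) = 96.14 dB.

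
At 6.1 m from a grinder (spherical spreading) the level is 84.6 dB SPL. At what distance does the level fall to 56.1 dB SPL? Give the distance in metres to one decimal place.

162.3 m

For a point source L₁ − L₂ = 20·log₁₀(r₂/r₁), so r₂ = r₁·10^((L₁−L₂)/20).
r₂ = 6.1·10^((84.6−56.1)/20) = 6.1·10^(28.5/20) = 162.30 m.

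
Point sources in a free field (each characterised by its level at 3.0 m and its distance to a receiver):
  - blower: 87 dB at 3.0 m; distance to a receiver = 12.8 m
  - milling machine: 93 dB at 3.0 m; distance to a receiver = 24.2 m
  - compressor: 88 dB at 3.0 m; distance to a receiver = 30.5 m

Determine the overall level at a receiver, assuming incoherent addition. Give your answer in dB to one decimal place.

78.1 dB

Propagate each source to the receiver with L = L_ref − 20·log₁₀(r/r_ref), then add intensities.
blower: 87 − 20·log₁₀(12.8/3.0) = 87 − 12.60 = 74.40 dB.
milling machine: 93 − 20·log₁₀(24.2/3.0) = 93 − 18.13 = 74.87 dB.
compressor: 88 − 20·log₁₀(30.5/3.0) = 88 − 20.14 = 67.86 dB.
Σ 10^(L/10) = 6.430e+07 → L_total = 10·log₁₀(6.430e+07) = 78.08 dB.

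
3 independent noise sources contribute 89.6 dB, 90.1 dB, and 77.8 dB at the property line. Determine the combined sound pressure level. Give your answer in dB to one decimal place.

93.0 dB

For uncorrelated sources the intensities add, so convert each level to linear form, sum, and take 10·log₁₀ of the total.
Σ 10^(L/10) = 10^(89.6/10) + 10^(90.1/10) + 10^(77.8/10) = 1.996e+09.
L_total = 10·log₁₀(1.996e+09) = 93.00 dB.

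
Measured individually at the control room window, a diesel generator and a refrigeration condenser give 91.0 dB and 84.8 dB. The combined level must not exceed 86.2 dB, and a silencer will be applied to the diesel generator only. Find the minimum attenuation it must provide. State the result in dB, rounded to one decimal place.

10.4 dB

Everything except the diesel generator sums to 10^(84.8/10) = 3.020e+08 in linear terms, 84.80 dB.
The limit corresponds to 10^(86.2/10) = 4.169e+08; subtracting the fixed part leaves 1.149e+08 for the diesel generator, i.e. 80.60 dB.
Required insertion loss = 91.0 − 80.60 = 10.40 dB.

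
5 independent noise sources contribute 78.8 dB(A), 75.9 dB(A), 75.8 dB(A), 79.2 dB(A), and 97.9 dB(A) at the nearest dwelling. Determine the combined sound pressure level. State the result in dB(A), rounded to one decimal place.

98.1 dB(A)

For uncorrelated sources the intensities add, so convert each level to linear form, sum, and take 10·log₁₀ of the total.
Σ 10^(L/10) = 10^(78.8/10) + 10^(75.9/10) + 10^(75.8/10) + 10^(79.2/10) + 10^(97.9/10) = 6.402e+09.
L_total = 10·log₁₀(6.402e+09) = 98.06 dB(A).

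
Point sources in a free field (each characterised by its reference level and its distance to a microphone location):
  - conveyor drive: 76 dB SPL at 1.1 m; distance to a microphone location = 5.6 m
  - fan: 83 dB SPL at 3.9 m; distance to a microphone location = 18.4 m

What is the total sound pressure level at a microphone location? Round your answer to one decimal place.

Propagate each source to the receiver with L = L_ref − 20·log₁₀(r/r_ref), then add intensities.
conveyor drive: 76 − 20·log₁₀(5.6/1.1) = 76 − 14.14 = 61.86 dB SPL.
fan: 83 − 20·log₁₀(18.4/3.9) = 83 − 13.48 = 69.52 dB SPL.
Σ 10^(L/10) = 1.050e+07 → L_total = 10·log₁₀(1.050e+07) = 70.21 dB SPL.

70.2 dB SPL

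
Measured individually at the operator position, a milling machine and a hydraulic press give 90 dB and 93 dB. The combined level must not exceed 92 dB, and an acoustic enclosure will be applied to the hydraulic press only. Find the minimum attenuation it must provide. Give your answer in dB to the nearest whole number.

5 dB

Everything except the hydraulic press sums to 10^(90/10) = 1.000e+09 in linear terms, 90.00 dB.
The limit corresponds to 10^(92/10) = 1.585e+09; subtracting the fixed part leaves 5.849e+08 for the hydraulic press, i.e. 87.67 dB.
So the hydraulic press must be reduced from 93 to 87.67 dB: IL = 5.33 dB.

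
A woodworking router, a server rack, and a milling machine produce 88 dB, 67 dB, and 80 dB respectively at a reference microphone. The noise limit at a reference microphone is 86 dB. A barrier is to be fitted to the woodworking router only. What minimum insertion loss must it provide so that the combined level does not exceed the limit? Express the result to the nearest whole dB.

Everything except the woodworking router sums to 10^(67/10) + 10^(80/10) = 1.050e+08 in linear terms, 80.21 dB.
The limit corresponds to 10^(86/10) = 3.981e+08; subtracting the fixed part leaves 2.931e+08 for the woodworking router, i.e. 84.67 dB.
So the woodworking router must be reduced from 88 to 84.67 dB: IL = 3.33 dB.

3 dB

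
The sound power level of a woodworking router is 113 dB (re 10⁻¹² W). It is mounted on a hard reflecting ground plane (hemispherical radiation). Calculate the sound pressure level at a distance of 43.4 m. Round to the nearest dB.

72 dB

The power spreads over a hemisphere of area 2π·r², so L_p = L_w − 10·log₁₀(2π·r²).
2π·r² = 1.183e+04 m², 10·log₁₀ of that is 40.732 dB.
L_p = 113 − 40.732 = 72.27 dB.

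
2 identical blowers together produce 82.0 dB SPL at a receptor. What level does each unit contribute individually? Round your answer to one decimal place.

2 equal contributions raise the level by 10·log₁₀ 2 = 3.010 dB, so each unit alone gives 82.0 − 3.010.

79.0 dB SPL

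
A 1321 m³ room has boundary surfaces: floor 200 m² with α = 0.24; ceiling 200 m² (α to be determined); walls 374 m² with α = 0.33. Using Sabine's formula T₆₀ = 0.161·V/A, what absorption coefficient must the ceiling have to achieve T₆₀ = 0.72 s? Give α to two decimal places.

Required total absorption A = 0.161·1321/0.72 = 295.39 m².
Absorption from the other surfaces = 200·0.24 + 374·0.33 = 171.42 m², so the ceiling must supply 123.97 m² over 200 m².
α = 123.97/200 = 0.620.

0.62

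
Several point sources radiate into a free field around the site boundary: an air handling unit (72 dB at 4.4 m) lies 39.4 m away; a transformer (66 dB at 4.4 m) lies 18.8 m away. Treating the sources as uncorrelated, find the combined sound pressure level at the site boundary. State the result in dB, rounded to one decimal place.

Apply inverse-square spreading to bring every level to the receiver, then sum 10^(L/10).
air handling unit: 72 − 20·log₁₀(39.4/4.4) = 72 − 19.04 = 52.96 dB.
transformer: 66 − 20·log₁₀(18.8/4.4) = 66 − 12.61 = 53.39 dB.
Σ 10^(L/10) = 4.157e+05 → L_total = 10·log₁₀(4.157e+05) = 56.19 dB.

56.2 dB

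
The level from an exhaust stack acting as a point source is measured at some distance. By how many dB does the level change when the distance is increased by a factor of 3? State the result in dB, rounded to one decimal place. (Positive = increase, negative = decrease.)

-9.5 dB

A point source loses 6 dB per doubling of distance; generally ΔL = −20·log₁₀(r₂/r₁).
ΔL = −20·log₁₀(3) = -9.54 dB.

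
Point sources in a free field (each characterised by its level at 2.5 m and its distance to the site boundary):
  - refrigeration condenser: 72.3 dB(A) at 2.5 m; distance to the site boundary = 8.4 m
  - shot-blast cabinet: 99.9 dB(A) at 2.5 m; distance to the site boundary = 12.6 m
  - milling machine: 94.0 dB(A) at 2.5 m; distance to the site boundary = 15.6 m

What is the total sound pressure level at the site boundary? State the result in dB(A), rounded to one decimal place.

Propagate each source to the receiver with L = L_ref − 20·log₁₀(r/r_ref), then add intensities.
refrigeration condenser: 72.3 − 20·log₁₀(8.4/2.5) = 72.3 − 10.53 = 61.77 dB(A).
shot-blast cabinet: 99.9 − 20·log₁₀(12.6/2.5) = 99.9 − 14.05 = 85.85 dB(A).
milling machine: 94.0 − 20·log₁₀(15.6/2.5) = 94.0 − 15.90 = 78.10 dB(A).
Σ 10^(L/10) = 4.507e+08 → L_total = 10·log₁₀(4.507e+08) = 86.54 dB(A).

86.5 dB(A)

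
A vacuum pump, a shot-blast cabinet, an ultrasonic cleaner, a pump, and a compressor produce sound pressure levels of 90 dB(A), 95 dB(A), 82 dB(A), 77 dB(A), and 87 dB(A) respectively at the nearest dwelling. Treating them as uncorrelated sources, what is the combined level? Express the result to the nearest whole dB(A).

97 dB(A)

Incoherent sources combine by intensity addition: L_total = 10·log₁₀(Σ 10^(L_i/10)).
Σ 10^(L/10) = 10^(90/10) + 10^(95/10) + 10^(82/10) + 10^(77/10) + 10^(87/10) = 4.872e+09.
L_total = 10·log₁₀(4.872e+09) = 96.88 dB(A).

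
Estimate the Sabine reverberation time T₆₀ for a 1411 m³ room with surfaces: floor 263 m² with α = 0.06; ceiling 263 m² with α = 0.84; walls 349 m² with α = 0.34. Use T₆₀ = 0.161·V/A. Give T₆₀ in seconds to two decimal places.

0.64 s

Total absorption A = 263·0.06 + 263·0.84 + 349·0.34 = 355.36 m² sabins.
T₆₀ = 0.161·V/A = 0.161·1411/355.36 = 0.639 s.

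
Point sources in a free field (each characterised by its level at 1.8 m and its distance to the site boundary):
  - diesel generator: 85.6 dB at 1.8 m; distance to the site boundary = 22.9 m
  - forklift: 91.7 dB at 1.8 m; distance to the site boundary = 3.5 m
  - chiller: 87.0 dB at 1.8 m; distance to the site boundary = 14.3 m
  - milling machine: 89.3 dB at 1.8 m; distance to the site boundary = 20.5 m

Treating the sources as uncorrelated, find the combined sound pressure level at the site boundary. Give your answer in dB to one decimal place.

Apply inverse-square spreading to bring every level to the receiver, then sum 10^(L/10).
diesel generator: 85.6 − 20·log₁₀(22.9/1.8) = 85.6 − 22.09 = 63.51 dB.
forklift: 91.7 − 20·log₁₀(3.5/1.8) = 91.7 − 5.78 = 85.92 dB.
chiller: 87.0 − 20·log₁₀(14.3/1.8) = 87.0 − 18.00 = 69.00 dB.
milling machine: 89.3 − 20·log₁₀(20.5/1.8) = 89.3 − 21.13 = 68.17 dB.
Σ 10^(L/10) = 4.080e+08 → L_total = 10·log₁₀(4.080e+08) = 86.11 dB.

86.1 dB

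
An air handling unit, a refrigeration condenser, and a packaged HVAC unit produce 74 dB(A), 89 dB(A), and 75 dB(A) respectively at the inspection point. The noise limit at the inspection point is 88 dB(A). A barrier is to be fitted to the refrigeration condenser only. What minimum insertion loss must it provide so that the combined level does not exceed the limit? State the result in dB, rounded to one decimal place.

1.4 dB

Fixed contribution from the other sources: Σ 10^(L/10) = 10^(74/10) + 10^(75/10) = 5.674e+07 (77.54 dB(A)).
To meet 88 dB(A) overall, the treated refrigeration condenser may contribute at most 10^(88/10) − 5.674e+07 = 5.742e+08, i.e. 87.59 dB(A).
Required insertion loss = 89 − 87.59 = 1.41 dB.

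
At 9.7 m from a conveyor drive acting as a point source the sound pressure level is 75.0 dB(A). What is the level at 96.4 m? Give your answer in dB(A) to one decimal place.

For a point source, L₂ = L₁ − 20·log₁₀(r₂/r₁).
L₂ = 75.0 − 20·log₁₀(96.4/9.7) = 75.0 − 19.946 = 55.05 dB(A).

55.1 dB(A)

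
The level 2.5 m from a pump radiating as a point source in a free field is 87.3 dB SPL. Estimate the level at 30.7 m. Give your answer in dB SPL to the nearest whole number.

66 dB SPL

Spherical spreading from a point source gives a 20·log₁₀(r₂/r₁) drop.
L₂ = 87.3 − 20·log₁₀(30.7/2.5) = 87.3 − 21.784 = 65.52 dB SPL.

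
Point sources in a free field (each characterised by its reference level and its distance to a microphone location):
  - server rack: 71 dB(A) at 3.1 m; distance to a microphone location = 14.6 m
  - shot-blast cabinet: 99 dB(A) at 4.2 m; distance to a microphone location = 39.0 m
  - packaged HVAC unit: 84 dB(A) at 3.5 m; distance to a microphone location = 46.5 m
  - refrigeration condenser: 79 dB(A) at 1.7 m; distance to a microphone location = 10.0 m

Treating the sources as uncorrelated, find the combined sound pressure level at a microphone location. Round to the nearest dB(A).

Propagate each source to the receiver with L = L_ref − 20·log₁₀(r/r_ref), then add intensities.
server rack: 71 − 20·log₁₀(14.6/3.1) = 71 − 13.46 = 57.54 dB(A).
shot-blast cabinet: 99 − 20·log₁₀(39.0/4.2) = 99 − 19.36 = 79.64 dB(A).
packaged HVAC unit: 84 − 20·log₁₀(46.5/3.5) = 84 − 22.47 = 61.53 dB(A).
refrigeration condenser: 79 − 20·log₁₀(10.0/1.7) = 79 − 15.39 = 63.61 dB(A).
Σ 10^(L/10) = 9.641e+07 → L_total = 10·log₁₀(9.641e+07) = 79.84 dB(A).

80 dB(A)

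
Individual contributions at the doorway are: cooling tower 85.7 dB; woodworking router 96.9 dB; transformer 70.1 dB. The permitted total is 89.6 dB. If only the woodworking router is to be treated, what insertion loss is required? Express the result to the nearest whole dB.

10 dB

The untreated sources together contribute 10^(85.7/10) + 10^(70.1/10) = 3.818e+08, i.e. 85.82 dB.
The limit corresponds to 10^(89.6/10) = 9.120e+08; subtracting the fixed part leaves 5.302e+08 for the woodworking router, i.e. 87.24 dB.
Required insertion loss = 96.9 − 87.24 = 9.66 dB.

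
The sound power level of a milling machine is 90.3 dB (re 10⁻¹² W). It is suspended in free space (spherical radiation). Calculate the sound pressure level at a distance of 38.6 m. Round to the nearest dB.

48 dB

L_p = L_w − 10·log₁₀(4π·r²) with r = 38.6 m.
4π·r² = 1.872e+04 m², 10·log₁₀ of that is 42.724 dB.
L_p = 90.3 − 42.724 = 47.58 dB.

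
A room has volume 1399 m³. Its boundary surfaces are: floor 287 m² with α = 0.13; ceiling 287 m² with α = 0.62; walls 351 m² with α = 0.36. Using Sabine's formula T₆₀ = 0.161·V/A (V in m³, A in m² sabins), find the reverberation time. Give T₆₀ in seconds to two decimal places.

0.66 s

Summing Sᵢαᵢ: 287·0.13 + 287·0.62 + 351·0.36 = 341.61 m².
T₆₀ = 0.161 × 1399 / 341.61 = 0.659 s.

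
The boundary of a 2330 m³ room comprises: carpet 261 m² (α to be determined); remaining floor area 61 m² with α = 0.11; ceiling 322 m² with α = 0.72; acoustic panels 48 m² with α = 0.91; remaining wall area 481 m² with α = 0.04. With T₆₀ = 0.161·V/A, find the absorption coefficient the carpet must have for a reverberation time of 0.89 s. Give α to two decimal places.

0.46

From T₆₀ = 0.161·V/A, the target T₆₀ = 0.89 s needs A = 0.161·2330/0.89 = 421.49 m².
Absorption from the other surfaces = 61·0.11 + 322·0.72 + 48·0.91 + 481·0.04 = 301.47 m², so the carpet must supply 120.02 m² over 261 m².
α = 120.02/261 = 0.460.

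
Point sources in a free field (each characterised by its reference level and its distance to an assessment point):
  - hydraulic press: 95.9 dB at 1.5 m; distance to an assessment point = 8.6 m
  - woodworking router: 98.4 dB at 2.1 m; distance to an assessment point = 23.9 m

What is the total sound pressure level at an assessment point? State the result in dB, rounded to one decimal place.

Apply inverse-square spreading to bring every level to the receiver, then sum 10^(L/10).
hydraulic press: 95.9 − 20·log₁₀(8.6/1.5) = 95.9 − 15.17 = 80.73 dB.
woodworking router: 98.4 − 20·log₁₀(23.9/2.1) = 98.4 − 21.12 = 77.28 dB.
Σ 10^(L/10) = 1.718e+08 → L_total = 10·log₁₀(1.718e+08) = 82.35 dB.

82.3 dB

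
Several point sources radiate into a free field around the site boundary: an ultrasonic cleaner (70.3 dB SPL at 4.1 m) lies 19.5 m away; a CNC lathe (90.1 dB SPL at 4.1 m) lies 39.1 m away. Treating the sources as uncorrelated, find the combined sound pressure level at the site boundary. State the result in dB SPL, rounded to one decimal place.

Propagate each source to the receiver with L = L_ref − 20·log₁₀(r/r_ref), then add intensities.
ultrasonic cleaner: 70.3 − 20·log₁₀(19.5/4.1) = 70.3 − 13.55 = 56.75 dB SPL.
CNC lathe: 90.1 − 20·log₁₀(39.1/4.1) = 90.1 − 19.59 = 70.51 dB SPL.
Σ 10^(L/10) = 1.173e+07 → L_total = 10·log₁₀(1.173e+07) = 70.69 dB SPL.

70.7 dB SPL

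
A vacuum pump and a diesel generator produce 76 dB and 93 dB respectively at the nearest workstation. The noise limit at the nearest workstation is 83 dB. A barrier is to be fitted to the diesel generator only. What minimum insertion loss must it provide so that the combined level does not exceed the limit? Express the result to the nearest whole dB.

11 dB

The untreated sources together contribute 10^(76/10) = 3.981e+07, i.e. 76.00 dB.
The limit corresponds to 10^(83/10) = 1.995e+08; subtracting the fixed part leaves 1.597e+08 for the diesel generator, i.e. 82.03 dB.
Required insertion loss = 93 − 82.03 = 10.97 dB.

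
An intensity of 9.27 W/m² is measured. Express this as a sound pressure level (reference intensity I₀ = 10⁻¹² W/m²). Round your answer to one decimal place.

Dividing by I₀ shifts the exponent by 12: I/I₀ = 9.27×10^12.
L = 10·(0.9671 + 12) = 129.67 dB.

129.7 dB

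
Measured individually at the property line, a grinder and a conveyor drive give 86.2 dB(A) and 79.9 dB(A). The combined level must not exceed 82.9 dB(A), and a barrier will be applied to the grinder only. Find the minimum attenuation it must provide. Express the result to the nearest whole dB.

6 dB

The untreated sources together contribute 10^(79.9/10) = 9.772e+07, i.e. 79.90 dB(A).
To meet 82.9 dB(A) overall, the treated grinder may contribute at most 10^(82.9/10) − 9.772e+07 = 9.726e+07, i.e. 79.88 dB(A).
Required insertion loss = 86.2 − 79.88 = 6.32 dB.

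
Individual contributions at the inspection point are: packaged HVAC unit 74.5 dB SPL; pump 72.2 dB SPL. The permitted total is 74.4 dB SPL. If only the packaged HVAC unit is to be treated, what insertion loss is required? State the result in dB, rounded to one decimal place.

Fixed contribution from the other source: Σ 10^(L/10) = 10^(72.2/10) = 1.660e+07 (72.20 dB SPL).
The limit corresponds to 10^(74.4/10) = 2.754e+07; subtracting the fixed part leaves 1.095e+07 for the packaged HVAC unit, i.e. 70.39 dB SPL.
Required insertion loss = 74.5 − 70.39 = 4.11 dB.

4.1 dB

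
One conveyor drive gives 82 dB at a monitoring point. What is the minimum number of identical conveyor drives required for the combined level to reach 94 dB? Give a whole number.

Need L₁ + 10·log₁₀ N ≥ 94, i.e. log₁₀ N ≥ 1.20.
N ≥ 10^(12.0/10) = 15.849, so N = 16.

16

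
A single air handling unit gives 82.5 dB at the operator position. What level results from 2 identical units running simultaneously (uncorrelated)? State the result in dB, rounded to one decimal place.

L_total = L₁ + 10·log₁₀ N for N identical incoherent sources.
L_total = 82.5 + 10·log₁₀(2) = 82.5 + 3.010 = 85.51 dB.

85.5 dB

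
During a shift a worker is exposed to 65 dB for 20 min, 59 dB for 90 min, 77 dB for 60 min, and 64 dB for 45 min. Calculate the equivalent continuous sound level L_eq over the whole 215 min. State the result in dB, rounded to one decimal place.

71.8 dB

Weight each interval's intensity by its duration and average over T = 215 min:
Σ tᵢ·10^(Lᵢ/10) = 20·10^(65/10) + 90·10^(59/10) + 60·10^(77/10) + 45·10^(64/10) = 3.255e+09.
L_eq = 10·log₁₀(3.255e+09/215) = 71.80 dB.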